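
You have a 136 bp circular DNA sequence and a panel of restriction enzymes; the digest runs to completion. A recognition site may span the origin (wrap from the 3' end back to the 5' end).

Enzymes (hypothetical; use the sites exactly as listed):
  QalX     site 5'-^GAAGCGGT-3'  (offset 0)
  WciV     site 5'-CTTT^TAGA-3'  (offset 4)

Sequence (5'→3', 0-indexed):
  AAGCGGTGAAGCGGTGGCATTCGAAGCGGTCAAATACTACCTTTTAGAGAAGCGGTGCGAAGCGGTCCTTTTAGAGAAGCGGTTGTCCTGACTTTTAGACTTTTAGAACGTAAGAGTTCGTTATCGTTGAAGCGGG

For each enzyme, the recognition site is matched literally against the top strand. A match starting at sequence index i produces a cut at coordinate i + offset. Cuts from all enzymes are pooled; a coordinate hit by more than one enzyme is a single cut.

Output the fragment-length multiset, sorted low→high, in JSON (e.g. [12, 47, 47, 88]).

[4,4,8,8,10,13,15,20,22,32]

Scan for sites:
  QalX GAAGCGGT/0: at [7, 22, 48, 58, 75, 135] ⇒ [7, 22, 48, 58, 75, 135]
  WciV CTTTTAGA/4: at [40, 67, 91, 99] ⇒ [44, 71, 95, 103]

Pooled cuts: [7, 22, 44, 48, 58, 71, 75, 95, 103, 135]

Fragment lengths:
  7→22: 15 bp
  22→44: 22 bp
  44→48: 4 bp
  48→58: 10 bp
  58→71: 13 bp
  71→75: 4 bp
  75→95: 20 bp
  95→103: 8 bp
  103→135: 32 bp
  135→7 (wrap): 136-135+7 = 8 bp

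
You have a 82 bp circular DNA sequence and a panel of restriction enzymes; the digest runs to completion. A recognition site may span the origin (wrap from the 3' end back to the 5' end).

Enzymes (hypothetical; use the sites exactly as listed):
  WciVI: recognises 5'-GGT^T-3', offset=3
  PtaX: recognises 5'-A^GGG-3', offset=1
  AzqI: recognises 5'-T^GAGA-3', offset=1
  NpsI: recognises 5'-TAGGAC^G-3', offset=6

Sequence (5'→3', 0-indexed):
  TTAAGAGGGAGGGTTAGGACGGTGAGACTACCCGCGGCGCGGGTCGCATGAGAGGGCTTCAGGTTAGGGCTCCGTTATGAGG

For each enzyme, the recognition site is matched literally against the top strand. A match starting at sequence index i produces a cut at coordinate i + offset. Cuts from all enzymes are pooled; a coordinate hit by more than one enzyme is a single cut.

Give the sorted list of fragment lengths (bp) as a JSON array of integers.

[2,3,4,4,4,5,6,11,17,26]

Site scan:
  WciVI GGTT/3: at [11, 61, 80] ⇒ [1, 14, 64]
  PtaX AGGG/1: at [5, 9, 52, 65] ⇒ [6, 10, 53, 66]
  AzqI TGAGA/1: at [22, 48] ⇒ [23, 49]
  NpsI TAGGACG/6: at [14] ⇒ [20]

Pooled cuts: [1, 6, 10, 14, 20, 23, 49, 53, 64, 66]

Fragment lengths:
  1→6: 5 bp
  6→10: 4 bp
  10→14: 4 bp
  14→20: 6 bp
  20→23: 3 bp
  23→49: 26 bp
  49→53: 4 bp
  53→64: 11 bp
  64→66: 2 bp
  66→1 (wrap): 82-66+1 = 17 bp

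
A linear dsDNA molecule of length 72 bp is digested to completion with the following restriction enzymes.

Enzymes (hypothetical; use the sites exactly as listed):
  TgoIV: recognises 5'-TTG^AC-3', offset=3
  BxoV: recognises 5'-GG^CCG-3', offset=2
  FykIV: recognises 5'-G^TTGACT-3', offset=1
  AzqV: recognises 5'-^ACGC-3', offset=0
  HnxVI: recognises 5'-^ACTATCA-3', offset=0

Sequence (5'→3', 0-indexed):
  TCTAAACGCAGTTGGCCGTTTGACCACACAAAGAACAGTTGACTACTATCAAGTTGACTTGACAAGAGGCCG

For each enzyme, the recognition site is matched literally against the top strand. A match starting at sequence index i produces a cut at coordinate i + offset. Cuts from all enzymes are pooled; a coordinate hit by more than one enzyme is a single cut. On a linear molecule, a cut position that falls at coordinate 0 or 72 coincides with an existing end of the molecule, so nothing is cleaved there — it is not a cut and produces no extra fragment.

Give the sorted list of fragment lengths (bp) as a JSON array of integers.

Per-enzyme occurrences:
  TgoIV (TTGAC, off=3): starts [19, 38, 53, 58] → cuts [22, 41, 56, 61]
  BxoV (GGCCG, off=2): starts [13, 67] → cuts [15, 69]
  FykIV (GTTGACT, off=1): starts [37, 52] → cuts [38, 53]
  AzqV (ACGC, off=0): starts [5] → cuts [5]
  HnxVI (ACTATCA, off=0): starts [44] → cuts [44]

All cut coordinates (distinct, sorted): [5, 15, 22, 38, 41, 44, 53, 56, 61, 69]

Fragments:
  [0,5): 5 bp
  [5,15): 10 bp
  [15,22): 7 bp
  [22,38): 16 bp
  [38,41): 3 bp
  [41,44): 3 bp
  [44,53): 9 bp
  [53,56): 3 bp
  [56,61): 5 bp
  [61,69): 8 bp
  [69,72): 3 bp

[3,3,3,3,5,5,7,8,9,10,16]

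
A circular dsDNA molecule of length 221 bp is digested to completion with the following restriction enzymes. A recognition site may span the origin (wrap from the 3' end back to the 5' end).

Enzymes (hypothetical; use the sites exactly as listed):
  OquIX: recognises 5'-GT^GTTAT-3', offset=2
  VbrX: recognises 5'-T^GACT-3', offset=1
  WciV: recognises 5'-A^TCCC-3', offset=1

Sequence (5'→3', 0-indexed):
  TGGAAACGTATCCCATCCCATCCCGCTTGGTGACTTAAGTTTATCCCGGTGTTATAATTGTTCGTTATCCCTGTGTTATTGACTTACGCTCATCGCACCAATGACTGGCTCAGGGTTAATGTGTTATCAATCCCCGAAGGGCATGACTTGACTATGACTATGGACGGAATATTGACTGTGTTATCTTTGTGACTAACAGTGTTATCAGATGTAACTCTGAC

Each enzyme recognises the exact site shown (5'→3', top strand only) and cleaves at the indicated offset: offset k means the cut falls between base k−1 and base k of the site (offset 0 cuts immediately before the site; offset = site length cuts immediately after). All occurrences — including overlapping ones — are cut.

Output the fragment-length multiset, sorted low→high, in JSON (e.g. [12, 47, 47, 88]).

[5,5,5,6,6,6,7,7,8,10,11,11,12,13,14,17,18,18,20,22]

Per-enzyme occurrences:
  OquIX GTGTTAT/2: at [48, 72, 120, 177, 198] ⇒ [50, 74, 122, 179, 200]
  VbrX TGACT/1: at [30, 79, 101, 143, 148, 154, 172, 189, 217] ⇒ [31, 80, 102, 144, 149, 155, 173, 190, 218]
  WciV ATCCC/1: at [9, 14, 19, 42, 66, 129] ⇒ [10, 15, 20, 43, 67, 130]

All cut coordinates (distinct, sorted): [10, 15, 20, 31, 43, 50, 67, 74, 80, 102, 122, 130, 144, 149, 155, 173, 179, 190, 200, 218]

Fragments:
  10→15: 5 bp
  15→20: 5 bp
  20→31: 11 bp
  31→43: 12 bp
  43→50: 7 bp
  50→67: 17 bp
  67→74: 7 bp
  74→80: 6 bp
  80→102: 22 bp
  102→122: 20 bp
  122→130: 8 bp
  130→144: 14 bp
  144→149: 5 bp
  149→155: 6 bp
  155→173: 18 bp
  173→179: 6 bp
  179→190: 11 bp
  190→200: 10 bp
  200→218: 18 bp
  218→10 (wrap): 221-218+10 = 13 bp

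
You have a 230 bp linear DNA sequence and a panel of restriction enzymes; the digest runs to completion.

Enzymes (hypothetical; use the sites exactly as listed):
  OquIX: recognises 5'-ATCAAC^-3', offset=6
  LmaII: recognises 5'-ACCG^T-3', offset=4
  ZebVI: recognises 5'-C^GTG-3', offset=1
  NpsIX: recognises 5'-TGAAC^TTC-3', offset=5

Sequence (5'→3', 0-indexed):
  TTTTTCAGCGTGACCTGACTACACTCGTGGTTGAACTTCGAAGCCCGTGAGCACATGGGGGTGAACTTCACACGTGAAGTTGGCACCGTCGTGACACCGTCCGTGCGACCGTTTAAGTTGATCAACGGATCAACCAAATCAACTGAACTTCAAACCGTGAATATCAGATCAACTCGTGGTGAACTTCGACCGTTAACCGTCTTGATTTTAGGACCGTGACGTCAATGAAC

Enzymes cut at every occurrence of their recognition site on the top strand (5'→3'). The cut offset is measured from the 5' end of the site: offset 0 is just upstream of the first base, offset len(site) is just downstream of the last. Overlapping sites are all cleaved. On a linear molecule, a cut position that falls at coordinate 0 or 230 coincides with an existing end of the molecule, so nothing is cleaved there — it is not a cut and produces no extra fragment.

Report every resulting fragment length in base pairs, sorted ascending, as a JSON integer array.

[1,1,2,2,3,5,7,7,8,8,8,9,9,9,9,9,10,10,14,15,15,16,16,17,20]

Site scan:
  OquIX ATCAAC/6: at [120, 128, 137, 167] ⇒ [126, 134, 143, 173]
  LmaII ACCGT/4: at [84, 95, 107, 153, 188, 195, 212] ⇒ [88, 99, 111, 157, 192, 199, 216]
  ZebVI CGTG/1: at [8, 25, 45, 72, 89, 101, 155, 174, 214] ⇒ [9, 26, 46, 73, 90, 102, 156, 175, 215]
  NpsIX TGAACTTC/5: at [31, 61, 143, 179] ⇒ [36, 66, 148, 184]

All cut coordinates (distinct, sorted): [9, 26, 36, 46, 66, 73, 88, 90, 99, 102, 111, 126, 134, 143, 148, 156, 157, 173, 175, 184, 192, 199, 215, 216]

Fragments:
  [0,9): 9 bp
  [9,26): 17 bp
  [26,36): 10 bp
  [36,46): 10 bp
  [46,66): 20 bp
  [66,73): 7 bp
  [73,88): 15 bp
  [88,90): 2 bp
  [90,99): 9 bp
  [99,102): 3 bp
  [102,111): 9 bp
  [111,126): 15 bp
  [126,134): 8 bp
  [134,143): 9 bp
  [143,148): 5 bp
  [148,156): 8 bp
  [156,157): 1 bp
  [157,173): 16 bp
  [173,175): 2 bp
  [175,184): 9 bp
  [184,192): 8 bp
  [192,199): 7 bp
  [199,215): 16 bp
  [215,216): 1 bp
  [216,230): 14 bp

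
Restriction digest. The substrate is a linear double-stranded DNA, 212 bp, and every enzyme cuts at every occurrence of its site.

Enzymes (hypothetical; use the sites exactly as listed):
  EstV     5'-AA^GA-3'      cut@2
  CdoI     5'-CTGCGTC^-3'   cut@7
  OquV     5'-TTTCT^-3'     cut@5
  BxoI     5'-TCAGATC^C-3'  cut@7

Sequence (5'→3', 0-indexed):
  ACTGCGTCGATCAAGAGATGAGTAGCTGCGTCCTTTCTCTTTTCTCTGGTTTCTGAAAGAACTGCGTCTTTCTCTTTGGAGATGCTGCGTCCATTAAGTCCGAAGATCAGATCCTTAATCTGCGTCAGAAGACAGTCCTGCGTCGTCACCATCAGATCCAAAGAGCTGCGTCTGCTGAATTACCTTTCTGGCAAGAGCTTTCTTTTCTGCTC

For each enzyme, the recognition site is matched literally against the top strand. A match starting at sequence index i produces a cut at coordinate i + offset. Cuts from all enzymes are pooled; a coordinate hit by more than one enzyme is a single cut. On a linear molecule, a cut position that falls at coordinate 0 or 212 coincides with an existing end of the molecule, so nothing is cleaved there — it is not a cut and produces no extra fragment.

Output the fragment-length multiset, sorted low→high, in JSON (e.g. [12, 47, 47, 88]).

Scan for sites:
  EstV AAGA/2: at [12, 56, 102, 128, 160, 192] ⇒ [14, 58, 104, 130, 162, 194]
  CdoI CTGCGTC/7: at [1, 25, 61, 84, 119, 137, 165] ⇒ [8, 32, 68, 91, 126, 144, 172]
  OquV TTTCT/5: at [33, 40, 49, 68, 184, 198, 203] ⇒ [38, 45, 54, 73, 189, 203, 208]
  BxoI TCAGATCC/7: at [106, 151] ⇒ [113, 158]

All cut coordinates (distinct, sorted): [8, 14, 32, 38, 45, 54, 58, 68, 73, 91, 104, 113, 126, 130, 144, 158, 162, 172, 189, 194, 203, 208]

Fragment lengths:
  [0,8): 8 bp
  [8,14): 6 bp
  [14,32): 18 bp
  [32,38): 6 bp
  [38,45): 7 bp
  [45,54): 9 bp
  [54,58): 4 bp
  [58,68): 10 bp
  [68,73): 5 bp
  [73,91): 18 bp
  [91,104): 13 bp
  [104,113): 9 bp
  [113,126): 13 bp
  [126,130): 4 bp
  [130,144): 14 bp
  [144,158): 14 bp
  [158,162): 4 bp
  [162,172): 10 bp
  [172,189): 17 bp
  [189,194): 5 bp
  [194,203): 9 bp
  [203,208): 5 bp
  [208,212): 4 bp

[4,4,4,4,5,5,5,6,6,7,8,9,9,9,10,10,13,13,14,14,17,18,18]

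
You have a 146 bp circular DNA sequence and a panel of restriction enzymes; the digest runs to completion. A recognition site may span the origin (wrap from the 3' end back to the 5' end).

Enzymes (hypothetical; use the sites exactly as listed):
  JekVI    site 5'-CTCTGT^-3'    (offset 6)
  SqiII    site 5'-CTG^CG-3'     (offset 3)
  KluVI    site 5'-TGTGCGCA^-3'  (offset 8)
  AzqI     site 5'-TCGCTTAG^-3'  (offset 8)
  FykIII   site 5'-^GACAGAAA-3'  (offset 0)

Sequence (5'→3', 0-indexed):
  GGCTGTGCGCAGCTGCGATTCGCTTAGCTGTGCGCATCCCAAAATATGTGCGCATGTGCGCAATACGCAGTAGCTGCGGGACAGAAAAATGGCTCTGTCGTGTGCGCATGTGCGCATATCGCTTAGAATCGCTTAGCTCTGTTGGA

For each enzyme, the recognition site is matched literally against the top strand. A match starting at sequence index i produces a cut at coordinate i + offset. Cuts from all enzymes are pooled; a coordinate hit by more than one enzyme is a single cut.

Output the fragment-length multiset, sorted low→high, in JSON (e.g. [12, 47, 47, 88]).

Per-enzyme occurrences:
  JekVI CTCTGT/6: at [92, 136] ⇒ [98, 142]
  SqiII CTGCG/3: at [12, 73] ⇒ [15, 76]
  KluVI TGTGCGCA/8: at [3, 28, 46, 54, 100, 108] ⇒ [11, 36, 54, 62, 108, 116]
  AzqI TCGCTTAG/8: at [19, 118, 128] ⇒ [27, 126, 136]
  FykIII GACAGAAA/0: at [79] ⇒ [79]

Pooled cuts: [11, 15, 27, 36, 54, 62, 76, 79, 98, 108, 116, 126, 136, 142]

Fragment lengths:
  11→15: 4 bp
  15→27: 12 bp
  27→36: 9 bp
  36→54: 18 bp
  54→62: 8 bp
  62→76: 14 bp
  76→79: 3 bp
  79→98: 19 bp
  98→108: 10 bp
  108→116: 8 bp
  116→126: 10 bp
  126→136: 10 bp
  136→142: 6 bp
  142→11 (wrap): 146-142+11 = 15 bp

[3,4,6,8,8,9,10,10,10,12,14,15,18,19]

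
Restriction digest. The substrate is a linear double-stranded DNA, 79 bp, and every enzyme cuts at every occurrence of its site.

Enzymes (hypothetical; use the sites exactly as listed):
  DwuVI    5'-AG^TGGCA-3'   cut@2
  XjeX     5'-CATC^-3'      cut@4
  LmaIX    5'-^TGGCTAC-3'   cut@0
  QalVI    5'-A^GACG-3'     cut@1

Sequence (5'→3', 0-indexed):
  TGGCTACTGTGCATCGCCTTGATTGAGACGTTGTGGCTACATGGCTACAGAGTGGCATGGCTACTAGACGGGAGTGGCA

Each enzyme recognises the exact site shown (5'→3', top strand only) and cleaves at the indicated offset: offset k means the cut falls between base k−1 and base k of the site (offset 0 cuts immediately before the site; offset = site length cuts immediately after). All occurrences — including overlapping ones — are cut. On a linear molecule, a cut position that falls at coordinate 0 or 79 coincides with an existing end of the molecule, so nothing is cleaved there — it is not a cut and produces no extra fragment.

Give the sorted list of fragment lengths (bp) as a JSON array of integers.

[5,5,7,8,8,9,11,11,15]

Scan for sites:
  DwuVI (AGTGGCA, off=2): starts [50, 72] → cuts [52, 74]
  XjeX (CATC, off=4): starts [11] → cuts [15]
  LmaIX (TGGCTAC, off=0): starts [0, 33, 41, 57] → cuts [33, 41, 57] (position 0 is a terminus of the linear molecule — no cut)
  QalVI (AGACG, off=1): starts [25, 65] → cuts [26, 66]

Pooled cuts: [15, 26, 33, 41, 52, 57, 66, 74]

Fragment lengths:
  [0,15): 15 bp
  [15,26): 11 bp
  [26,33): 7 bp
  [33,41): 8 bp
  [41,52): 11 bp
  [52,57): 5 bp
  [57,66): 9 bp
  [66,74): 8 bp
  [74,79): 5 bp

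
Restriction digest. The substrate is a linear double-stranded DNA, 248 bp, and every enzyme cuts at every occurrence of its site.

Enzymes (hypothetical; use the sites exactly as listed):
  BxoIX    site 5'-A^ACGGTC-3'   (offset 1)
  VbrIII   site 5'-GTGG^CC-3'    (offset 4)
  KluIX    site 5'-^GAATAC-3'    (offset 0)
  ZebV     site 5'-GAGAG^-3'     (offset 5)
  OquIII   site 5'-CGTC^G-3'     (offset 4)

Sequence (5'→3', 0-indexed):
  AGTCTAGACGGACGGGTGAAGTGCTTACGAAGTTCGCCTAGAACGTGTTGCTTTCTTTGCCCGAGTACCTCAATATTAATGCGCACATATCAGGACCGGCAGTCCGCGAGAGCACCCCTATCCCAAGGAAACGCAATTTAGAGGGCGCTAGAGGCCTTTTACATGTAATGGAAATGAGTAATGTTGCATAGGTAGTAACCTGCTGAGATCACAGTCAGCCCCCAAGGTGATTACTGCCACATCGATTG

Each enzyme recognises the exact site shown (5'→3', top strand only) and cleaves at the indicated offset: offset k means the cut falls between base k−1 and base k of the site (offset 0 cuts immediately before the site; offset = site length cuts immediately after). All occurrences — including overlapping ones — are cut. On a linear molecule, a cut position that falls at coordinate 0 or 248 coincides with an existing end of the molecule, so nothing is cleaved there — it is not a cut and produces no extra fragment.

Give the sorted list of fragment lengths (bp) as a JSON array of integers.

[112,136]

Site scan:
  BxoIX (AACGGTC, off=1): no sites
  VbrIII (GTGGCC, off=4): no sites
  KluIX (GAATAC, off=0): no sites
  ZebV GAGAG/5: at [107] ⇒ [112]
  OquIII (CGTCG, off=4): no sites

Pooled cuts: [112]

Fragments:
  [0,112): 112 bp
  [112,248): 136 bp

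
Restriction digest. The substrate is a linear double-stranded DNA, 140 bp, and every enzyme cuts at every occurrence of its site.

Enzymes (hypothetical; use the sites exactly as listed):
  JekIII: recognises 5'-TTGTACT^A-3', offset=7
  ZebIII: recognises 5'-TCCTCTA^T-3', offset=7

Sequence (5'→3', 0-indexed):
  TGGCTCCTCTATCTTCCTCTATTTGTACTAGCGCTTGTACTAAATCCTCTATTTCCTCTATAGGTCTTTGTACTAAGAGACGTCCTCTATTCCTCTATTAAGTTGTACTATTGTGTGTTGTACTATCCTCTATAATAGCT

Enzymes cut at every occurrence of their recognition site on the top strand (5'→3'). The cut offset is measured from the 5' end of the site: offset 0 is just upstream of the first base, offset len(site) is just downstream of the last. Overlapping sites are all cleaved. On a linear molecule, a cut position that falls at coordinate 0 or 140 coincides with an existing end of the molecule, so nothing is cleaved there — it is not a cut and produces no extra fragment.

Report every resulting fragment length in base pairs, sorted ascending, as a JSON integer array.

[8,8,8,8,9,10,10,11,12,12,14,15,15]

Per-enzyme occurrences:
  JekIII TTGTACTA/7: at [22, 34, 67, 102, 117] ⇒ [29, 41, 74, 109, 124]
  ZebIII TCCTCTAT/7: at [4, 14, 44, 53, 82, 90, 125] ⇒ [11, 21, 51, 60, 89, 97, 132]

Pooled cuts: [11, 21, 29, 41, 51, 60, 74, 89, 97, 109, 124, 132]

Fragments:
  [0,11): 11 bp
  [11,21): 10 bp
  [21,29): 8 bp
  [29,41): 12 bp
  [41,51): 10 bp
  [51,60): 9 bp
  [60,74): 14 bp
  [74,89): 15 bp
  [89,97): 8 bp
  [97,109): 12 bp
  [109,124): 15 bp
  [124,132): 8 bp
  [132,140): 8 bp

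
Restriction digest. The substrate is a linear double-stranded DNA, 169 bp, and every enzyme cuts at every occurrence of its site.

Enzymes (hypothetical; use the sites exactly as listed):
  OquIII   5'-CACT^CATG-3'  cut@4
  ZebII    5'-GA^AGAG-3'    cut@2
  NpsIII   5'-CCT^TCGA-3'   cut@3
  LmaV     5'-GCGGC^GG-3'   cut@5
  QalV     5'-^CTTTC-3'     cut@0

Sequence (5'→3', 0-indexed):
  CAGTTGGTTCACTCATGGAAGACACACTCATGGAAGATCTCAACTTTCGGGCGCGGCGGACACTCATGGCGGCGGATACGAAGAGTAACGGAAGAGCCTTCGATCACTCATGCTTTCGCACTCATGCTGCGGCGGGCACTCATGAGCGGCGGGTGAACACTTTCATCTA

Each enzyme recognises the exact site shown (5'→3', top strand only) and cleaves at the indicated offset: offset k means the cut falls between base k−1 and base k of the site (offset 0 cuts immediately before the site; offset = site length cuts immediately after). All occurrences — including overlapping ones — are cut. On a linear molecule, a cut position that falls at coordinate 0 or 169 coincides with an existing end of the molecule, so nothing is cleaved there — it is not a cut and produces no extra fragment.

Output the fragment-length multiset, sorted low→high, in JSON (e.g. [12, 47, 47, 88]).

[4,7,7,7,8,9,9,9,10,10,10,11,11,13,14,15,15]

Scan for sites:
  OquIII (CACTCATG, off=4): starts [9, 24, 60, 104, 118, 136] → cuts [13, 28, 64, 108, 122, 140]
  ZebII (GAAGAG, off=2): starts [79, 90] → cuts [81, 92]
  NpsIII (CCTTCGA, off=3): starts [96] → cuts [99]
  LmaV (GCGGCGG, off=5): starts [52, 68, 128, 145] → cuts [57, 73, 133, 150]
  QalV (CTTTC, off=0): starts [43, 112, 159] → cuts [43, 112, 159]

Pooled cuts: [13, 28, 43, 57, 64, 73, 81, 92, 99, 108, 112, 122, 133, 140, 150, 159]

Fragments:
  [0,13): 13 bp
  [13,28): 15 bp
  [28,43): 15 bp
  [43,57): 14 bp
  [57,64): 7 bp
  [64,73): 9 bp
  [73,81): 8 bp
  [81,92): 11 bp
  [92,99): 7 bp
  [99,108): 9 bp
  [108,112): 4 bp
  [112,122): 10 bp
  [122,133): 11 bp
  [133,140): 7 bp
  [140,150): 10 bp
  [150,159): 9 bp
  [159,169): 10 bp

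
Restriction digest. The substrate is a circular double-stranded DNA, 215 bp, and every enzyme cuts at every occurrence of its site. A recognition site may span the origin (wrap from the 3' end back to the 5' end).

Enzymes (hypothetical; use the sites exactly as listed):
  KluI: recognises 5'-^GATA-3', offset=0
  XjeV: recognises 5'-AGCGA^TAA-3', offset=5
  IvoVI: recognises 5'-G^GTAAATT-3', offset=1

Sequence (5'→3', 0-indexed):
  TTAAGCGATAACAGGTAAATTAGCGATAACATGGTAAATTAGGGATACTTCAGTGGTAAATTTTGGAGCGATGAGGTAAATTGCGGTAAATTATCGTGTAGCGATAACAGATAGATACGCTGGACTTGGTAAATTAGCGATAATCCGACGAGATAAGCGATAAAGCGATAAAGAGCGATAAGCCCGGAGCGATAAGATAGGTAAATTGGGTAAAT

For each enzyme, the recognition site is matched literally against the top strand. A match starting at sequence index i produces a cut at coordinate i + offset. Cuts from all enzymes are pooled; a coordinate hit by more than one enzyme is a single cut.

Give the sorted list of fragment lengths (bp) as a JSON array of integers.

[2,2,2,2,2,2,2,2,3,4,5,5,6,6,7,7,8,9,10,10,10,10,11,12,12,12,15,17,20]

Scan for sites:
  KluI (GATA, off=0): starts [6, 24, 43, 102, 109, 113, 138, 151, 158, 166, 176, 190, 195] → cuts [6, 24, 43, 102, 109, 113, 138, 151, 158, 166, 176, 190, 195]
  XjeV (AGCGATAA, off=5): starts [3, 21, 99, 135, 155, 163, 173, 187] → cuts [8, 26, 104, 140, 160, 168, 178, 192]
  IvoVI (GGTAAATT, off=1): starts [13, 32, 54, 74, 84, 127, 199, 208] → cuts [14, 33, 55, 75, 85, 128, 200, 209]

All cut coordinates (distinct, sorted): [6, 8, 14, 24, 26, 33, 43, 55, 75, 85, 102, 104, 109, 113, 128, 138, 140, 151, 158, 160, 166, 168, 176, 178, 190, 192, 195, 200, 209]

Fragment lengths:
  6→8: 2 bp
  8→14: 6 bp
  14→24: 10 bp
  24→26: 2 bp
  26→33: 7 bp
  33→43: 10 bp
  43→55: 12 bp
  55→75: 20 bp
  75→85: 10 bp
  85→102: 17 bp
  102→104: 2 bp
  104→109: 5 bp
  109→113: 4 bp
  113→128: 15 bp
  128→138: 10 bp
  138→140: 2 bp
  140→151: 11 bp
  151→158: 7 bp
  158→160: 2 bp
  160→166: 6 bp
  166→168: 2 bp
  168→176: 8 bp
  176→178: 2 bp
  178→190: 12 bp
  190→192: 2 bp
  192→195: 3 bp
  195→200: 5 bp
  200→209: 9 bp
  209→6 (wrap): 215-209+6 = 12 bp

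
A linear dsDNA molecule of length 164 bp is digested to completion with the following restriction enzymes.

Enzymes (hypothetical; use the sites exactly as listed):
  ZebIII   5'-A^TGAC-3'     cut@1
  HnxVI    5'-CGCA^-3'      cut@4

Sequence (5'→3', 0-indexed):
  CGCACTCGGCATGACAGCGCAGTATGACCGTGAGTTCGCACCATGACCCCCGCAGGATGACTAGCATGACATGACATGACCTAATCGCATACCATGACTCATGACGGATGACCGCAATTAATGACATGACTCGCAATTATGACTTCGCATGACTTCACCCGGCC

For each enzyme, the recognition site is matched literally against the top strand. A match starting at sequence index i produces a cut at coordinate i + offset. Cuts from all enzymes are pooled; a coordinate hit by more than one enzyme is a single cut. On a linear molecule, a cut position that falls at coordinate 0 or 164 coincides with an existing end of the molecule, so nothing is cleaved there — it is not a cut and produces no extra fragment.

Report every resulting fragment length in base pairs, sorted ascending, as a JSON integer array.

[3,3,3,4,4,5,5,5,5,5,7,7,7,8,9,9,10,10,11,13,15,16]

Per-enzyme occurrences:
  ZebIII ATGAC/1: at [10, 23, 42, 56, 65, 70, 75, 93, 100, 107, 120, 125, 138, 148] ⇒ [11, 24, 43, 57, 66, 71, 76, 94, 101, 108, 121, 126, 139, 149]
  HnxVI CGCA/4: at [0, 17, 36, 50, 85, 112, 131, 145] ⇒ [4, 21, 40, 54, 89, 116, 135, 149]

All cut coordinates (distinct, sorted): [4, 11, 21, 24, 40, 43, 54, 57, 66, 71, 76, 89, 94, 101, 108, 116, 121, 126, 135, 139, 149]

Fragment lengths:
  [0,4): 4 bp
  [4,11): 7 bp
  [11,21): 10 bp
  [21,24): 3 bp
  [24,40): 16 bp
  [40,43): 3 bp
  [43,54): 11 bp
  [54,57): 3 bp
  [57,66): 9 bp
  [66,71): 5 bp
  [71,76): 5 bp
  [76,89): 13 bp
  [89,94): 5 bp
  [94,101): 7 bp
  [101,108): 7 bp
  [108,116): 8 bp
  [116,121): 5 bp
  [121,126): 5 bp
  [126,135): 9 bp
  [135,139): 4 bp
  [139,149): 10 bp
  [149,164): 15 bp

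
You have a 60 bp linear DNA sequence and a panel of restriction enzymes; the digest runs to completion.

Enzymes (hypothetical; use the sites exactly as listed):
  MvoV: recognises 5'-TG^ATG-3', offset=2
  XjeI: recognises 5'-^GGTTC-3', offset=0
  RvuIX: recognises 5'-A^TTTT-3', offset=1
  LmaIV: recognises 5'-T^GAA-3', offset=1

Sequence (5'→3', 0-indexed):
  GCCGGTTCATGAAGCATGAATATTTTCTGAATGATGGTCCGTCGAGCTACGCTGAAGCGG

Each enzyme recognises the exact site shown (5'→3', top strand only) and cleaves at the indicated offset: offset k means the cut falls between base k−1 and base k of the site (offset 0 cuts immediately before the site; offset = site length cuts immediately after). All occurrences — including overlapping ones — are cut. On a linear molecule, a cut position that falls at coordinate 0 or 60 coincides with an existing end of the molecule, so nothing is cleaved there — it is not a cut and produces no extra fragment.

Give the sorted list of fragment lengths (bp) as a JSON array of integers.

Site scan:
  MvoV TGATG/2: at [31] ⇒ [33]
  XjeI GGTTC/0: at [3] ⇒ [3]
  RvuIX ATTTT/1: at [21] ⇒ [22]
  LmaIV TGAA/1: at [9, 16, 27, 52] ⇒ [10, 17, 28, 53]

Pooled cuts: [3, 10, 17, 22, 28, 33, 53]

Fragments:
  [0,3): 3 bp
  [3,10): 7 bp
  [10,17): 7 bp
  [17,22): 5 bp
  [22,28): 6 bp
  [28,33): 5 bp
  [33,53): 20 bp
  [53,60): 7 bp

[3,5,5,6,7,7,7,20]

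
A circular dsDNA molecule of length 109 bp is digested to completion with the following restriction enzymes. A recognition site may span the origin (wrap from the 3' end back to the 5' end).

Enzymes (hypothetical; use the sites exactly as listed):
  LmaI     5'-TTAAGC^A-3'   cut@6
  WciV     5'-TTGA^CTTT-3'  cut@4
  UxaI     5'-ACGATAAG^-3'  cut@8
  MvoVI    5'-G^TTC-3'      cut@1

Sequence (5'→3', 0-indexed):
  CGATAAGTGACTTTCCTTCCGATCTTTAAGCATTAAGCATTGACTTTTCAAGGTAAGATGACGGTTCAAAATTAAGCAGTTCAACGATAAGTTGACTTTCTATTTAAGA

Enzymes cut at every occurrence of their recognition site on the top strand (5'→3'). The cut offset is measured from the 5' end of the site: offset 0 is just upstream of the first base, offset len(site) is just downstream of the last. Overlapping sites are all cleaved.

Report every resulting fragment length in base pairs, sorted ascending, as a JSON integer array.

Scan for sites:
  LmaI (TTAAGCA, off=6): starts [25, 32, 71] → cuts [31, 38, 77]
  WciV (TTGACTTT, off=4): starts [39, 91] → cuts [43, 95]
  UxaI (ACGATAAG, off=8): starts [83, 108] → cuts [7, 91]
  MvoVI (GTTC, off=1): starts [63, 78] → cuts [64, 79]

All cut coordinates (distinct, sorted): [7, 31, 38, 43, 64, 77, 79, 91, 95]

Fragment lengths:
  7→31: 24 bp
  31→38: 7 bp
  38→43: 5 bp
  43→64: 21 bp
  64→77: 13 bp
  77→79: 2 bp
  79→91: 12 bp
  91→95: 4 bp
  95→7 (wrap): 109-95+7 = 21 bp

[2,4,5,7,12,13,21,21,24]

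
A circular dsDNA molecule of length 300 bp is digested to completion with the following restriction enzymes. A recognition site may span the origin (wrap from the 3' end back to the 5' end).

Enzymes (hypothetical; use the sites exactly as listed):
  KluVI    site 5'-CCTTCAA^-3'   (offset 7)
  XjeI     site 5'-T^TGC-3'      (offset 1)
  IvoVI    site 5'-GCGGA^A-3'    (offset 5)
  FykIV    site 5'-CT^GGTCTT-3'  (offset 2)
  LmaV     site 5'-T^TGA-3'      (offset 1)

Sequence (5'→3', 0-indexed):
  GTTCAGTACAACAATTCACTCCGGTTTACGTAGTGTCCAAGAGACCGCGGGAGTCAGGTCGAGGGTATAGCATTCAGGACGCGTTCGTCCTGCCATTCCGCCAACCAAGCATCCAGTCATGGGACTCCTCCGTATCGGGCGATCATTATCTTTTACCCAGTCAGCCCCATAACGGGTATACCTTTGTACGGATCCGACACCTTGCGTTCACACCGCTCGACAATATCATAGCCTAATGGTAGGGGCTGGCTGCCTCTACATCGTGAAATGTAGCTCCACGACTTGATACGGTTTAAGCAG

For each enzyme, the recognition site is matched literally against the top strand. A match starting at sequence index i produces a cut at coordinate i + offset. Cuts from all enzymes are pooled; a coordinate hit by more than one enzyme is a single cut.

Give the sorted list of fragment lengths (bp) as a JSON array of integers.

Site scan:
  KluVI (CCTTCAA, off=7): no sites
  XjeI (TTGC, off=1): starts [201] → cuts [202]
  IvoVI (GCGGAA, off=5): no sites
  FykIV (CTGGTCTT, off=2): no sites
  LmaV (TTGA, off=1): starts [282] → cuts [283]

Pooled cuts: [202, 283]

Fragment lengths:
  202→283: 81 bp
  283→202 (wrap): 300-283+202 = 219 bp

[81,219]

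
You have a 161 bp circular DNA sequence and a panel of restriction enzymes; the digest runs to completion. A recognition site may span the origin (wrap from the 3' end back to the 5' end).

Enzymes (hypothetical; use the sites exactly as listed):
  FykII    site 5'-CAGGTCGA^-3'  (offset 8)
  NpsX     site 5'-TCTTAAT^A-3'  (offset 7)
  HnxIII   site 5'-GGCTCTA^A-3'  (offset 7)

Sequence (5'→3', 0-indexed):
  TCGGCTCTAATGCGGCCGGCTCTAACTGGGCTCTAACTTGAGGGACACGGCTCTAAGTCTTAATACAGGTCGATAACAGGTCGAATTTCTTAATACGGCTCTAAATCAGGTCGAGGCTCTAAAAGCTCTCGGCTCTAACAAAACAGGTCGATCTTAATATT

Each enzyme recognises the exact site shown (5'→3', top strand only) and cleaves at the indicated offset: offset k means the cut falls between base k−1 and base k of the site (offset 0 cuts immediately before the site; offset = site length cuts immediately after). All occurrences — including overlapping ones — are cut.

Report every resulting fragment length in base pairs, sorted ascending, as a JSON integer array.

[7,7,9,9,9,10,11,11,11,12,14,15,16,20]

Site scan:
  FykII CAGGTCGA/8: at [65, 76, 106, 143] ⇒ [73, 84, 114, 151]
  NpsX TCTTAATA/7: at [57, 87, 151] ⇒ [64, 94, 158]
  HnxIII GGCTCTAA/7: at [2, 17, 28, 48, 96, 114, 130] ⇒ [9, 24, 35, 55, 103, 121, 137]

Pooled cuts: [9, 24, 35, 55, 64, 73, 84, 94, 103, 114, 121, 137, 151, 158]

Fragment lengths:
  9→24: 15 bp
  24→35: 11 bp
  35→55: 20 bp
  55→64: 9 bp
  64→73: 9 bp
  73→84: 11 bp
  84→94: 10 bp
  94→103: 9 bp
  103→114: 11 bp
  114→121: 7 bp
  121→137: 16 bp
  137→151: 14 bp
  151→158: 7 bp
  158→9 (wrap): 161-158+9 = 12 bp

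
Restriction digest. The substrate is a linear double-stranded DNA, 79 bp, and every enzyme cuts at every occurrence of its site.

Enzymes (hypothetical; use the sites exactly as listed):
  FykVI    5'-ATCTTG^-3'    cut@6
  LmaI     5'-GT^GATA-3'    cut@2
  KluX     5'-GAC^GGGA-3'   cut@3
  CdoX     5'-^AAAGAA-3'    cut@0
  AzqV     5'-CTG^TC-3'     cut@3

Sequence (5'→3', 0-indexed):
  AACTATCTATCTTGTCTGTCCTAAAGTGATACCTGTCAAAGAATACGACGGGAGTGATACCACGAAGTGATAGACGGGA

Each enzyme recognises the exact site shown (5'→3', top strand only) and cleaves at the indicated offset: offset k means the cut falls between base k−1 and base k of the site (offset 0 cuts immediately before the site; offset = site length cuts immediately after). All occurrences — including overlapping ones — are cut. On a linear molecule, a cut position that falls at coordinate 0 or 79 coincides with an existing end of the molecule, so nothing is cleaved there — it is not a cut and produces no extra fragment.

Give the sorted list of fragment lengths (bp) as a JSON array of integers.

Per-enzyme occurrences:
  FykVI (ATCTTG, off=6): starts [8] → cuts [14]
  LmaI (GTGATA, off=2): starts [25, 53, 66] → cuts [27, 55, 68]
  KluX (GACGGGA, off=3): starts [46, 72] → cuts [49, 75]
  CdoX (AAAGAA, off=0): starts [37] → cuts [37]
  AzqV (CTGTC, off=3): starts [15, 32] → cuts [18, 35]

All cut coordinates (distinct, sorted): [14, 18, 27, 35, 37, 49, 55, 68, 75]

Fragments:
  [0,14): 14 bp
  [14,18): 4 bp
  [18,27): 9 bp
  [27,35): 8 bp
  [35,37): 2 bp
  [37,49): 12 bp
  [49,55): 6 bp
  [55,68): 13 bp
  [68,75): 7 bp
  [75,79): 4 bp

[2,4,4,6,7,8,9,12,13,14]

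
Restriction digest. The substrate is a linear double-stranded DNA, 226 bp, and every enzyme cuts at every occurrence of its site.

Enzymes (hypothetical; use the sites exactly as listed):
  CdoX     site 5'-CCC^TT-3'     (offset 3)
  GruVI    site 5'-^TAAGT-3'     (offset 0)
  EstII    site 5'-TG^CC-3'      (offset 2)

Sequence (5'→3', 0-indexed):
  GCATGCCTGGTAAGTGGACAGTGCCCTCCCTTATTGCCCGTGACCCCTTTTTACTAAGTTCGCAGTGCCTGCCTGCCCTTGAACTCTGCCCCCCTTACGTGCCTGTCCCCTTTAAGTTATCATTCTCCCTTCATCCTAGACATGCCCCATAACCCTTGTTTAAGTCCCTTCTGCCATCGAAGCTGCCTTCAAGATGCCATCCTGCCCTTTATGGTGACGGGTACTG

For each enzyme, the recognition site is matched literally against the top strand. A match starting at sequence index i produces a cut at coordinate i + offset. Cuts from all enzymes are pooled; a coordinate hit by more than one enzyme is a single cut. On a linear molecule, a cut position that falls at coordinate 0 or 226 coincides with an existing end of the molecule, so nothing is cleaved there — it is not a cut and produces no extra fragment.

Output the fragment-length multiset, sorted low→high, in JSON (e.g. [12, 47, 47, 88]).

[2,3,3,4,4,5,5,5,5,6,6,7,7,7,8,8,9,10,11,11,11,12,13,13,15,17,19]

Per-enzyme occurrences:
  CdoX CCCTT/3: at [27, 44, 75, 91, 107, 126, 152, 165, 204] ⇒ [30, 47, 78, 94, 110, 129, 155, 168, 207]
  GruVI TAAGT/0: at [10, 54, 112, 160] ⇒ [10, 54, 112, 160]
  EstII TGCC/2: at [3, 21, 34, 65, 69, 73, 86, 99, 142, 171, 183, 194, 202] ⇒ [5, 23, 36, 67, 71, 75, 88, 101, 144, 173, 185, 196, 204]

All cut coordinates (distinct, sorted): [5, 10, 23, 30, 36, 47, 54, 67, 71, 75, 78, 88, 94, 101, 110, 112, 129, 144, 155, 160, 168, 173, 185, 196, 204, 207]

Fragment lengths:
  [0,5): 5 bp
  [5,10): 5 bp
  [10,23): 13 bp
  [23,30): 7 bp
  [30,36): 6 bp
  [36,47): 11 bp
  [47,54): 7 bp
  [54,67): 13 bp
  [67,71): 4 bp
  [71,75): 4 bp
  [75,78): 3 bp
  [78,88): 10 bp
  [88,94): 6 bp
  [94,101): 7 bp
  [101,110): 9 bp
  [110,112): 2 bp
  [112,129): 17 bp
  [129,144): 15 bp
  [144,155): 11 bp
  [155,160): 5 bp
  [160,168): 8 bp
  [168,173): 5 bp
  [173,185): 12 bp
  [185,196): 11 bp
  [196,204): 8 bp
  [204,207): 3 bp
  [207,226): 19 bp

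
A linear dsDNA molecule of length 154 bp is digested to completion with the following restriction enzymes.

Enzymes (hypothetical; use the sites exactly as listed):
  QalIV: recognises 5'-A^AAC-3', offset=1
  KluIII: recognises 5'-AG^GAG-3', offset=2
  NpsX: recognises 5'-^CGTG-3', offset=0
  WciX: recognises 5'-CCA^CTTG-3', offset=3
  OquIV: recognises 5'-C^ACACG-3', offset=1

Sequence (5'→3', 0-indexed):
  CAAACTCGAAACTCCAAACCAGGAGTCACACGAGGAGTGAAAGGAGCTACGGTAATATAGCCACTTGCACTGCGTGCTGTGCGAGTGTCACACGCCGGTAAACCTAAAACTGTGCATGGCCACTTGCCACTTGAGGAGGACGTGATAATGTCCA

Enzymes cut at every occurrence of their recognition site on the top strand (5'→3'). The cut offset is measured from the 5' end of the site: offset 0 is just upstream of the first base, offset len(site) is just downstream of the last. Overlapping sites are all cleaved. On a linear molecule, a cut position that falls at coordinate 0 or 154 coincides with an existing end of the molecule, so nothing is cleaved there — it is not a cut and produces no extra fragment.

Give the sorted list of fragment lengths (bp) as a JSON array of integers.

Scan for sites:
  QalIV AAAC/1: at [1, 8, 15, 99, 106] ⇒ [2, 9, 16, 100, 107]
  KluIII AGGAG/2: at [20, 32, 41, 133] ⇒ [22, 34, 43, 135]
  NpsX CGTG/0: at [72, 140] ⇒ [72, 140]
  WciX CCACTTG/3: at [60, 119, 126] ⇒ [63, 122, 129]
  OquIV CACACG/1: at [26, 88] ⇒ [27, 89]

Pooled cuts: [2, 9, 16, 22, 27, 34, 43, 63, 72, 89, 100, 107, 122, 129, 135, 140]

Fragment lengths:
  [0,2): 2 bp
  [2,9): 7 bp
  [9,16): 7 bp
  [16,22): 6 bp
  [22,27): 5 bp
  [27,34): 7 bp
  [34,43): 9 bp
  [43,63): 20 bp
  [63,72): 9 bp
  [72,89): 17 bp
  [89,100): 11 bp
  [100,107): 7 bp
  [107,122): 15 bp
  [122,129): 7 bp
  [129,135): 6 bp
  [135,140): 5 bp
  [140,154): 14 bp

[2,5,5,6,6,7,7,7,7,7,9,9,11,14,15,17,20]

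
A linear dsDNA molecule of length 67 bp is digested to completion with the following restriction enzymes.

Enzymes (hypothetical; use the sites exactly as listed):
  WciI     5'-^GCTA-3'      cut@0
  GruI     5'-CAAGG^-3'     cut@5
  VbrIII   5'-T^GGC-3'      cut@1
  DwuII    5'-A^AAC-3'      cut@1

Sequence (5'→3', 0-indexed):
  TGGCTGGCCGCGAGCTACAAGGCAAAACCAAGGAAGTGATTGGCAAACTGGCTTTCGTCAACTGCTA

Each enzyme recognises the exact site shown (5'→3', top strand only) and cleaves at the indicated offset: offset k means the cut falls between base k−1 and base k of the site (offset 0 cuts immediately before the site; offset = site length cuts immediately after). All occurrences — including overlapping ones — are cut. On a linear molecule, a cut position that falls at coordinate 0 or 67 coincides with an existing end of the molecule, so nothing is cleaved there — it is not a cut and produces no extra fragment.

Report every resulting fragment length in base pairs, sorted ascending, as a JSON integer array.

Per-enzyme occurrences:
  WciI (GCTA, off=0): starts [13, 63] → cuts [13, 63]
  GruI (CAAGG, off=5): starts [17, 28] → cuts [22, 33]
  VbrIII (TGGC, off=1): starts [0, 4, 40, 48] → cuts [1, 5, 41, 49]
  DwuII (AAAC, off=1): starts [24, 44] → cuts [25, 45]

All cut coordinates (distinct, sorted): [1, 5, 13, 22, 25, 33, 41, 45, 49, 63]

Fragments:
  [0,1): 1 bp
  [1,5): 4 bp
  [5,13): 8 bp
  [13,22): 9 bp
  [22,25): 3 bp
  [25,33): 8 bp
  [33,41): 8 bp
  [41,45): 4 bp
  [45,49): 4 bp
  [49,63): 14 bp
  [63,67): 4 bp

[1,3,4,4,4,4,8,8,8,9,14]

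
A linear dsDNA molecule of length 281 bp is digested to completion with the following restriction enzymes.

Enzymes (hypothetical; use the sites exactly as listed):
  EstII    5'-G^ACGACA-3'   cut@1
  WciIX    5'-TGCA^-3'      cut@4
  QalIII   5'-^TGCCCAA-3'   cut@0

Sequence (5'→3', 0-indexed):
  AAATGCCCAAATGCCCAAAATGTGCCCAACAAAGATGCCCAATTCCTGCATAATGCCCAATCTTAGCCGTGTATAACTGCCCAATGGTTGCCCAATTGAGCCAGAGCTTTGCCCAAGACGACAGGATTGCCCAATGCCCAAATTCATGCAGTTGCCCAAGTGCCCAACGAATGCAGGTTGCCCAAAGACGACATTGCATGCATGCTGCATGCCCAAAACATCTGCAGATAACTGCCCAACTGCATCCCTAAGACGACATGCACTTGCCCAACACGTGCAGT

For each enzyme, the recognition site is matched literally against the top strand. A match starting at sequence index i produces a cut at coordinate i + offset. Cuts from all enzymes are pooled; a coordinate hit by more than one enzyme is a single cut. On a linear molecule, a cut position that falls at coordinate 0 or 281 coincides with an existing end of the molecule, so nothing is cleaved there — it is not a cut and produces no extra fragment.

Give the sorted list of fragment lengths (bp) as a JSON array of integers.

[2,2,2,3,3,3,4,6,7,7,8,8,8,8,9,10,10,11,11,11,12,13,15,15,15,16,17,21,24]

Per-enzyme occurrences:
  EstII GACGACA/1: at [116, 186, 251] ⇒ [117, 187, 252]
  WciIX TGCA/4: at [46, 146, 171, 194, 198, 205, 222, 240, 258, 275] ⇒ [50, 150, 175, 198, 202, 209, 226, 244, 262, 279]
  QalIII TGCCCAA/0: at [3, 11, 22, 35, 53, 77, 88, 109, 127, 134, 152, 160, 178, 209, 232, 264] ⇒ [3, 11, 22, 35, 53, 77, 88, 109, 127, 134, 152, 160, 178, 209, 232, 264]

Pooled cuts: [3, 11, 22, 35, 50, 53, 77, 88, 109, 117, 127, 134, 150, 152, 160, 175, 178, 187, 198, 202, 209, 226, 232, 244, 252, 262, 264, 279]

Fragment lengths:
  [0,3): 3 bp
  [3,11): 8 bp
  [11,22): 11 bp
  [22,35): 13 bp
  [35,50): 15 bp
  [50,53): 3 bp
  [53,77): 24 bp
  [77,88): 11 bp
  [88,109): 21 bp
  [109,117): 8 bp
  [117,127): 10 bp
  [127,134): 7 bp
  [134,150): 16 bp
  [150,152): 2 bp
  [152,160): 8 bp
  [160,175): 15 bp
  [175,178): 3 bp
  [178,187): 9 bp
  [187,198): 11 bp
  [198,202): 4 bp
  [202,209): 7 bp
  [209,226): 17 bp
  [226,232): 6 bp
  [232,244): 12 bp
  [244,252): 8 bp
  [252,262): 10 bp
  [262,264): 2 bp
  [264,279): 15 bp
  [279,281): 2 bp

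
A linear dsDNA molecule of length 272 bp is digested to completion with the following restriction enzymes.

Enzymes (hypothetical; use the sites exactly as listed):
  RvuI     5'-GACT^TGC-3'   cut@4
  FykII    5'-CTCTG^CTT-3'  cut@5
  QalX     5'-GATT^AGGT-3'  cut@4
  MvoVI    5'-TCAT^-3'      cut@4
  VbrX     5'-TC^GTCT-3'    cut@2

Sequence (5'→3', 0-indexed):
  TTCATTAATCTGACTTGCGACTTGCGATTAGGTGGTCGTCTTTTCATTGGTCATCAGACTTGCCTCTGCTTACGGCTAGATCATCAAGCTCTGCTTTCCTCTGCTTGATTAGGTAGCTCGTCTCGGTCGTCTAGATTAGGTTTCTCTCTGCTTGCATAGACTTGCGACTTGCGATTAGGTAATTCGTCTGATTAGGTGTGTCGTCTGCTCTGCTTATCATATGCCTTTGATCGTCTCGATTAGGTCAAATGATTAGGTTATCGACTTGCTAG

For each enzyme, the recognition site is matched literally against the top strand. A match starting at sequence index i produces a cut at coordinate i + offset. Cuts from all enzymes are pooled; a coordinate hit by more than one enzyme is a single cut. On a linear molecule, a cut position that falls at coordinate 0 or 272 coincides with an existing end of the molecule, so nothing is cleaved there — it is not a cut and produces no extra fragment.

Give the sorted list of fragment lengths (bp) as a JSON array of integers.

Site scan:
  RvuI GACTTGC/4: at [11, 18, 56, 158, 165, 262] ⇒ [15, 22, 60, 162, 169, 266]
  FykII CTCTGCTT/5: at [63, 88, 98, 145, 207] ⇒ [68, 93, 103, 150, 212]
  QalX GATTAGGT/4: at [25, 106, 133, 172, 189, 237, 250] ⇒ [29, 110, 137, 176, 193, 241, 254]
  MvoVI TCAT/4: at [1, 43, 50, 80, 216] ⇒ [5, 47, 54, 84, 220]
  VbrX TCGTCT/2: at [35, 117, 126, 183, 200, 230] ⇒ [37, 119, 128, 185, 202, 232]

Pooled cuts: [5, 15, 22, 29, 37, 47, 54, 60, 68, 84, 93, 103, 110, 119, 128, 137, 150, 162, 169, 176, 185, 193, 202, 212, 220, 232, 241, 254, 266]

Fragment lengths:
  [0,5): 5 bp
  [5,15): 10 bp
  [15,22): 7 bp
  [22,29): 7 bp
  [29,37): 8 bp
  [37,47): 10 bp
  [47,54): 7 bp
  [54,60): 6 bp
  [60,68): 8 bp
  [68,84): 16 bp
  [84,93): 9 bp
  [93,103): 10 bp
  [103,110): 7 bp
  [110,119): 9 bp
  [119,128): 9 bp
  [128,137): 9 bp
  [137,150): 13 bp
  [150,162): 12 bp
  [162,169): 7 bp
  [169,176): 7 bp
  [176,185): 9 bp
  [185,193): 8 bp
  [193,202): 9 bp
  [202,212): 10 bp
  [212,220): 8 bp
  [220,232): 12 bp
  [232,241): 9 bp
  [241,254): 13 bp
  [254,266): 12 bp
  [266,272): 6 bp

[5,6,6,7,7,7,7,7,7,8,8,8,8,9,9,9,9,9,9,9,10,10,10,10,12,12,12,13,13,16]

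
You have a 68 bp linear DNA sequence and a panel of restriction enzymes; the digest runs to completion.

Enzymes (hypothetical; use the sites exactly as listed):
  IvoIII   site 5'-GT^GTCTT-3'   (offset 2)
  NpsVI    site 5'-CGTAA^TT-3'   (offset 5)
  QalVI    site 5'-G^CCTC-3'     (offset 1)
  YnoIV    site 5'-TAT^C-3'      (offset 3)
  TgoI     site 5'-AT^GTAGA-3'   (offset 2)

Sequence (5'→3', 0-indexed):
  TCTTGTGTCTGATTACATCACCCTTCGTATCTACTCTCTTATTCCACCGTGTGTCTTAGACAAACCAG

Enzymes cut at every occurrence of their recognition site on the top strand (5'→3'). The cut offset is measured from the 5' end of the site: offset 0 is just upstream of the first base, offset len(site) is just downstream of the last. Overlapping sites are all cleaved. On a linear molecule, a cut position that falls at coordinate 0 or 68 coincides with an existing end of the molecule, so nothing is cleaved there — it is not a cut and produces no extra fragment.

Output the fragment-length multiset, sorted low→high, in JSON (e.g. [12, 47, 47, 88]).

[16,22,30]

Site scan:
  IvoIII GTGTCTT/2: at [50] ⇒ [52]
  NpsVI (CGTAATT, off=5): no sites
  QalVI (GCCTC, off=1): no sites
  YnoIV TATC/3: at [27] ⇒ [30]
  TgoI (ATGTAGA, off=2): no sites

Pooled cuts: [30, 52]

Fragments:
  [0,30): 30 bp
  [30,52): 22 bp
  [52,68): 16 bp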